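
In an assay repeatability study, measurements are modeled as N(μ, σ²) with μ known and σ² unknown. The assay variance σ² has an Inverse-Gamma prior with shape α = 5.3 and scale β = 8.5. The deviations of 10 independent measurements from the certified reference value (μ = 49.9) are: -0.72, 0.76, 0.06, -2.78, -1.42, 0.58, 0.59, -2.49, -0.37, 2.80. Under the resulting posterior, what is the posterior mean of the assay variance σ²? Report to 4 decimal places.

With known mean μ and an Inverse-Gamma(α, β) prior on σ², the Normal likelihood is conjugate: posterior is Inv-Gamma(α + n/2, β + Σ(xᵢ−μ)²/2).
Σ(xᵢ−μ)² = (-0.72)² + (0.76)² + (0.06)² + (-2.78)² + (-1.42)² + (0.58)² + (0.59)² + (-2.49)² + (-0.37)² + (2.80)² = 25.7059.
Posterior: Inv-Gamma(5.3 + 10/2, 8.5 + 25.7059/2) = Inv-Gamma(10.30, 21.35295).
E[σ²|data] = β/(α−1) = 21.35295/9.30 = 2.2960.

2.2960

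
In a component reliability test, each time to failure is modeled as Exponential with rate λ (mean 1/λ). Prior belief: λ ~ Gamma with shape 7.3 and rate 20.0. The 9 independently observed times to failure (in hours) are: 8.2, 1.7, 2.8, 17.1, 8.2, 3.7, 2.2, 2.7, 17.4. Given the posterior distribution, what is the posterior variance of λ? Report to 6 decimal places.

With a Gamma(shape α, rate β) prior on the exponential rate λ, the posterior after n observations with total T = Σxᵢ is Gamma(α+n, β+T).
Sum of observations T = 64.0 hours; n = 9.
Posterior: Gamma(7.3+9, 20.0+64.0) = Gamma(16.3, 84.0).
Var = α/β² = 0.002310.

0.002310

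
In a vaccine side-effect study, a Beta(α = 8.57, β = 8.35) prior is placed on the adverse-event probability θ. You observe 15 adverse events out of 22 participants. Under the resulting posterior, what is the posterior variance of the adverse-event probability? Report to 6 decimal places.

0.005983

The Beta prior is conjugate to a Binomial/Bernoulli likelihood; the update adds successes to α and failures to β.
Posterior: Beta(α+k, β+n−k) = Beta(8.57+15, 8.35+7) = Beta(23.57, 15.35).
Var = αβ/((α+β)²(α+β+1)) = 23.57·15.35/(38.92²·39.92) = 0.005983.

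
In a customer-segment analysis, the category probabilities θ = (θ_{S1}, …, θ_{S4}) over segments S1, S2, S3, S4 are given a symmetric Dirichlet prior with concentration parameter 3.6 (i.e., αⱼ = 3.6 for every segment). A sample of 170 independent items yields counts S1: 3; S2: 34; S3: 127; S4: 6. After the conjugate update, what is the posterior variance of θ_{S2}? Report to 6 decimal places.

0.000876

The Dirichlet prior is conjugate to the Multinomial likelihood: each posterior αⱼ = prior αⱼ + observed count nⱼ.
Posterior concentration: (6.6, 37.6, 130.6, 9.6), total = 184.4.
Var[θ_j] = α_j(Σα−α_j)/((Σα)²(Σα+1)) = 37.6·146.8/(184.4²·185.4) = 0.000876.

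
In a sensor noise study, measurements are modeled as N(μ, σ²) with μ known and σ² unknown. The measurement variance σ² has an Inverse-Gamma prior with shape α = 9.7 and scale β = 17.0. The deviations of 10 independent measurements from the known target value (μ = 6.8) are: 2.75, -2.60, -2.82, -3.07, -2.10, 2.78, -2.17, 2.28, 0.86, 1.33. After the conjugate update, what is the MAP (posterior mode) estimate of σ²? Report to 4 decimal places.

With known mean μ and an Inverse-Gamma(α, β) prior on σ², the Normal likelihood is conjugate: posterior is Inv-Gamma(α + n/2, β + Σ(xᵢ−μ)²/2).
Σ(xᵢ−μ)² = (2.75)² + (-2.60)² + (-2.82)² + (-3.07)² + (-2.10)² + (2.78)² + (-2.17)² + (2.28)² + (0.86)² + (1.33)² = 56.2540.
Posterior: Inv-Gamma(9.7 + 10/2, 17.0 + 56.2540/2) = Inv-Gamma(14.70, 45.12700).
Mode = β/(α+1) = 45.12700/15.70 = 2.8743.

2.8743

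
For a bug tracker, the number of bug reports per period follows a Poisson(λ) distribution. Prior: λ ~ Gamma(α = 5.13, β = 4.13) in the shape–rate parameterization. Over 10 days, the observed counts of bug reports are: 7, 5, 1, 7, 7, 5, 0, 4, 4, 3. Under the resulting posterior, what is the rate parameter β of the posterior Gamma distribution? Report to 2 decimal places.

With a Gamma(shape α, rate β) prior, the Poisson likelihood is conjugate: the posterior is Gamma(α + ΣXᵢ, β + n).
Sum of counts S = 43 over n = 10 days.
Posterior: Gamma(α+S, β+n) = Gamma(5.13+43, 4.13+10) = Gamma(48.13, 14.13).
Posterior β = 14.13.

14.13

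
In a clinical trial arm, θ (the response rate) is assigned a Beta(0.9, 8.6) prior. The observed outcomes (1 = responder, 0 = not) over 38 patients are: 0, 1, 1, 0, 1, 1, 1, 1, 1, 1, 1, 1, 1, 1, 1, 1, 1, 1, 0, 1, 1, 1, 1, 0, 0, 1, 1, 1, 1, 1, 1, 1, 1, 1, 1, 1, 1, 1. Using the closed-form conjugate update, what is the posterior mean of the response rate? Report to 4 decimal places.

0.7137

The Beta prior is conjugate to a Binomial/Bernoulli likelihood; the update adds successes to α and failures to β.
Posterior: Beta(α+k, β+n−k) = Beta(0.9+33, 8.6+5) = Beta(33.9, 13.6).
Posterior mean = α/(α+β) = 33.9/47.5 = 0.7137.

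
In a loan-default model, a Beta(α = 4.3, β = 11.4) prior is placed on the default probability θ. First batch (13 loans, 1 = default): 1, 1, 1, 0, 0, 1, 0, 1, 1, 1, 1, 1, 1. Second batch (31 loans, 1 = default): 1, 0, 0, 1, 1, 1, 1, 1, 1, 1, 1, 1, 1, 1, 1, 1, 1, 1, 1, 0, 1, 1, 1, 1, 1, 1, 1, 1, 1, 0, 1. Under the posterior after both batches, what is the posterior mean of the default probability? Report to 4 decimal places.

The Beta prior is conjugate to a Binomial/Bernoulli likelihood; the update adds successes to α and failures to β.
After batch 1: Beta(4.3+10, 11.4+3) = Beta(14.3, 14.4).
After batch 2: Beta(14.3+27, 14.4+4) = Beta(41.3, 18.4).
Posterior mean = α/(α+β) = 41.3/59.7 = 0.6918.

0.6918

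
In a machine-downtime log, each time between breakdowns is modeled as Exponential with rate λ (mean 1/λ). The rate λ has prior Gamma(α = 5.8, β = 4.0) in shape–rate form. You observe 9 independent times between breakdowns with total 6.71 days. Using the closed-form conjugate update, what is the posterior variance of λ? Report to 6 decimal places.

With a Gamma(shape α, rate β) prior on the exponential rate λ, the posterior after n observations with total T = Σxᵢ is Gamma(α+n, β+T).
Posterior: Gamma(5.8+9, 4.0+6.71) = Gamma(14.8, 10.71).
Var = α/β² = 0.129028.

0.129028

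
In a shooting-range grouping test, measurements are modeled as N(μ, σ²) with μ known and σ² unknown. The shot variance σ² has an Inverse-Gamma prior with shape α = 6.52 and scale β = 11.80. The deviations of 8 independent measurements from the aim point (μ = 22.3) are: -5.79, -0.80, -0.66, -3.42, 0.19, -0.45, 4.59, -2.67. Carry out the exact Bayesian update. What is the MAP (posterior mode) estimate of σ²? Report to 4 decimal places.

4.2679

With known mean μ and an Inverse-Gamma(α, β) prior on σ², the Normal likelihood is conjugate: posterior is Inv-Gamma(α + n/2, β + Σ(xᵢ−μ)²/2).
Σ(xᵢ−μ)² = (-5.79)² + (-0.80)² + (-0.66)² + (-3.42)² + (0.19)² + (-0.45)² + (4.59)² + (-2.67)² = 74.7317.
Posterior: Inv-Gamma(6.52 + 8/2, 11.80 + 74.7317/2) = Inv-Gamma(10.52, 49.16585).
Mode = β/(α+1) = 49.16585/11.52 = 4.2679.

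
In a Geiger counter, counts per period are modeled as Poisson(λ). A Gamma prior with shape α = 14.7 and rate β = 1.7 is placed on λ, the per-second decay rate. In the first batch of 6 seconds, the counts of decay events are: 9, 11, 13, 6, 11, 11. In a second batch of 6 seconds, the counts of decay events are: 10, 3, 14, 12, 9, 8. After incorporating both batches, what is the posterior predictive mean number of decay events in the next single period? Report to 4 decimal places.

9.6131

With a Gamma(shape α, rate β) prior, the Poisson likelihood is conjugate: the posterior is Gamma(α + ΣXᵢ, β + n).
Batch 1: sum of counts S = 61 over n = 6 seconds.
After batch 1: Gamma(α+S, β+n) = Gamma(14.7+61, 1.7+6) = Gamma(75.7, 7.7).
Batch 2: sum of counts S = 56 over n = 6 seconds.
After batch 2: Gamma(α+S, β+n) = Gamma(75.7+56, 7.7+6) = Gamma(131.7, 13.7).
The predictive distribution for one future period is NegBinom with mean α/β = 9.6131.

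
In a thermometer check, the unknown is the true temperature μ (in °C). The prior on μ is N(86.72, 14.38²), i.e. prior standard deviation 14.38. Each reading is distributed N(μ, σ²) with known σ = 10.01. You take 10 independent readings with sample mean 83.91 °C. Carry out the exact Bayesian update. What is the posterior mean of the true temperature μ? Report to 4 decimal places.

For Normal data with known variance σ², a Normal(μ₀, σ₀²) prior on μ is conjugate. Posterior precision = 1/σ₀² + n/σ²; posterior mean is the precision-weighted average of μ₀ and x̄.
n·x̄ = 10·83.91 = 839.1.
σ₀² = 14.38² = 206.7844, σ² = 10.01² = 100.2001; σ² + n·σ₀² = 100.2001 + 10·206.7844 = 2168.0441.
Posterior mean = (μ₀/σ₀² + n·x̄/σ²)/(1/σ₀² + n/σ²) = (σ²·μ₀ + σ₀²·n·x̄)/(σ² + n·σ₀²) = (100.2001·86.72 + 206.7844·839.1)/2168.0441 = 182202.142712/2168.0441 = 84.0399.

84.0399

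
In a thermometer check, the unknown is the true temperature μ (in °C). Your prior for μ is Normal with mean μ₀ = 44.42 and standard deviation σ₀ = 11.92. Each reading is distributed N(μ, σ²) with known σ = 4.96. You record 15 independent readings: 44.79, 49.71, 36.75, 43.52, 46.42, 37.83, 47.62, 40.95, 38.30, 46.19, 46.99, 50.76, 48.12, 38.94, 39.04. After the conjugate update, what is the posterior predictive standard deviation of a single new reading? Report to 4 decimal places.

For Normal data with known variance σ², a Normal(μ₀, σ₀²) prior on μ is conjugate. Posterior precision = 1/σ₀² + n/σ²; posterior mean is the precision-weighted average of μ₀ and x̄.
σ₀² = 11.92² = 142.0864, σ² = 4.96² = 24.6016; σ² + n·σ₀² = 24.6016 + 15·142.0864 = 2155.8976.
Posterior precision = 1/σ₀² + n/σ² = 1/142.0864 + 15/24.6016 = (σ² + n·σ₀²)/(σ₀²σ²) = 2155.8976/(142.0864·24.6016); posterior variance σₙ² = σ₀²σ²/(σ² + n·σ₀²) = 142.0864·24.6016/2155.8976 = 1.621391.
Predictive variance for one new observation = σₙ² + σ² = 142.0864·24.6016/2155.8976 + 24.6016 = σ²·(σ₀² + 2155.8976)/2155.8976 = 24.6016·2297.984/2155.8976 = 26.222991; SD = √(24.6016·2297.984/2155.8976) = 5.1208.

5.1208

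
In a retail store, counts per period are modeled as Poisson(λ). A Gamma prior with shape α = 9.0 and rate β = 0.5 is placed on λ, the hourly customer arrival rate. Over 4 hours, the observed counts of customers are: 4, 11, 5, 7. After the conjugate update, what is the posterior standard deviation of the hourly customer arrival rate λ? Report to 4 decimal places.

1.3333

With a Gamma(shape α, rate β) prior, the Poisson likelihood is conjugate: the posterior is Gamma(α + ΣXᵢ, β + n).
Sum of counts S = 27 over n = 4 hours.
Posterior: Gamma(α+S, β+n) = Gamma(9.0+27, 0.5+4) = Gamma(36.0, 4.5).
SD = √α/β = √36.0/4.5 = 1.3333.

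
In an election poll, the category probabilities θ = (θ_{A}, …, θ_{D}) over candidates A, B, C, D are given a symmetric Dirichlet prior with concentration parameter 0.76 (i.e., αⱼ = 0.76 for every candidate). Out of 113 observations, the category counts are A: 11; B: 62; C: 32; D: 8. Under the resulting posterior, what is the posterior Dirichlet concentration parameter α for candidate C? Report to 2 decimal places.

32.76

The Dirichlet prior is conjugate to the Multinomial likelihood: each posterior αⱼ = prior αⱼ + observed count nⱼ.
Posterior concentration: (11.76, 62.76, 32.76, 8.76), total = 116.04.
α_{C} = 0.76 + 32 = 32.76.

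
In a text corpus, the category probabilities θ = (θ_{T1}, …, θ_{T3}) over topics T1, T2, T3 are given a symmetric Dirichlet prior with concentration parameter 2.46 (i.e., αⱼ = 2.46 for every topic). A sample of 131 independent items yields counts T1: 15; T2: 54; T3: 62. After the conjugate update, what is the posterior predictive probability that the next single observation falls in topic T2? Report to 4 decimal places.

The Dirichlet prior is conjugate to the Multinomial likelihood: each posterior αⱼ = prior αⱼ + observed count nⱼ.
Posterior concentration: (17.46, 56.46, 64.46), total = 138.38.
P(next = T2 | data) = α_{T2}/Σα = 0.4080.

0.4080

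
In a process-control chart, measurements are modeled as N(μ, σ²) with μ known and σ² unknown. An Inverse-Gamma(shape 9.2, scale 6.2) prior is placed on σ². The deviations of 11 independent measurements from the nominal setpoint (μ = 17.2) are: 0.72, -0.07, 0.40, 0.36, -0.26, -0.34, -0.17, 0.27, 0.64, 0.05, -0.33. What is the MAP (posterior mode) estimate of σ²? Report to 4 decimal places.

0.4465

With known mean μ and an Inverse-Gamma(α, β) prior on σ², the Normal likelihood is conjugate: posterior is Inv-Gamma(α + n/2, β + Σ(xᵢ−μ)²/2).
Σ(xᵢ−μ)² = (0.72)² + (-0.07)² + (0.40)² + (0.36)² + (-0.26)² + (-0.34)² + (-0.17)² + (0.27)² + (0.64)² + (0.05)² + (-0.33)² = 1.6189.
Posterior: Inv-Gamma(9.2 + 11/2, 6.2 + 1.6189/2) = Inv-Gamma(14.70, 7.00945).
Mode = β/(α+1) = 7.00945/15.70 = 0.4465.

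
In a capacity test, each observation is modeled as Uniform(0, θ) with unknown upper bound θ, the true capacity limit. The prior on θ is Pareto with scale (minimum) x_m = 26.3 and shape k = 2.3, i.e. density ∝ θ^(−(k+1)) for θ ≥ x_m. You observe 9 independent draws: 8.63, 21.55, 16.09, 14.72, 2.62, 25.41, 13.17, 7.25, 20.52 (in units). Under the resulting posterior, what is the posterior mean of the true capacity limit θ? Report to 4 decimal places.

A Pareto(scale x_m, shape k) prior on the upper bound θ of Uniform(0, θ) is conjugate: posterior is Pareto(max(x_m, max xᵢ), k + n).
Sample maximum = 25.41; prior scale x_m = 26.3 → posterior scale = max = 26.30.
Posterior shape = 2.3 + 9 = 11.3.
E[θ|data] = k·x_m/(k−1) = 11.3·26.30/10.3 = 28.8534.

28.8534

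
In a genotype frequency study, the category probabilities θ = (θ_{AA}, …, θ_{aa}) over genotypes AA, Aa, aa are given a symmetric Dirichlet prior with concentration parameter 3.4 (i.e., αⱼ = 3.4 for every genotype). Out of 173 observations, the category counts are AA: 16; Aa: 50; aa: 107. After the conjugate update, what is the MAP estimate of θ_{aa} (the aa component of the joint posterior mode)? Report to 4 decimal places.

0.6071

The Dirichlet prior is conjugate to the Multinomial likelihood: each posterior αⱼ = prior αⱼ + observed count nⱼ.
Posterior concentration: (19.4, 53.4, 110.4), total = 183.2.
Joint mode component: (α_{aa}−1)/(Σα−K) = 109.4/180.2 = 0.6071.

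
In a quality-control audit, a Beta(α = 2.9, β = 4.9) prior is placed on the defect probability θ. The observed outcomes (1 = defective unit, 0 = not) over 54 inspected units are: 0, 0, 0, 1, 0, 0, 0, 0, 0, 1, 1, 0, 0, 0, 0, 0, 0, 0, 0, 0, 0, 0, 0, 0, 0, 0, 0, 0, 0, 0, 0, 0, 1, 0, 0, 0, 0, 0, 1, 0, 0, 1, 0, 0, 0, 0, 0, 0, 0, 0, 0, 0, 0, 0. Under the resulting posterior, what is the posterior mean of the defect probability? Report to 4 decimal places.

The Beta prior is conjugate to a Binomial/Bernoulli likelihood; the update adds successes to α and failures to β.
Posterior: Beta(α+k, β+n−k) = Beta(2.9+6, 4.9+48) = Beta(8.9, 52.9).
Posterior mean = α/(α+β) = 8.9/61.8 = 0.1440.

0.1440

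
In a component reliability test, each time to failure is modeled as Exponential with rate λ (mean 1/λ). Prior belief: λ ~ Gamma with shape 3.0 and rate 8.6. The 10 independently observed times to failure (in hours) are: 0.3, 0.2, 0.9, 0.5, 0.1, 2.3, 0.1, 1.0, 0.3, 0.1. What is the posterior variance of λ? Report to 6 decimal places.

0.062693

With a Gamma(shape α, rate β) prior on the exponential rate λ, the posterior after n observations with total T = Σxᵢ is Gamma(α+n, β+T).
Sum of observations T = 5.8 hours; n = 10.
Posterior: Gamma(3.0+10, 8.6+5.8) = Gamma(13.0, 14.4).
Var = α/β² = 0.062693.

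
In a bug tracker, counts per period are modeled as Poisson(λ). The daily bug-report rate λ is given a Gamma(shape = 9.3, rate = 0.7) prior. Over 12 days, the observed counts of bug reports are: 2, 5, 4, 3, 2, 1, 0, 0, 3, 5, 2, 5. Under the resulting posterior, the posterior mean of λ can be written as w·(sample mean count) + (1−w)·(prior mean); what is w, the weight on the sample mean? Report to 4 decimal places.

0.9449

With a Gamma(shape α, rate β) prior, the Poisson likelihood is conjugate: the posterior is Gamma(α + ΣXᵢ, β + n).
Posterior mean = (α₀+S)/(β₀+n) = [n/(β₀+n)]·(S/n) + [β₀/(β₀+n)]·(α₀/β₀), so only n and β₀ enter the weight.
Weight on data w = n/(β₀+n) = 12/(0.7+12) = 12/12.7 = 0.9449.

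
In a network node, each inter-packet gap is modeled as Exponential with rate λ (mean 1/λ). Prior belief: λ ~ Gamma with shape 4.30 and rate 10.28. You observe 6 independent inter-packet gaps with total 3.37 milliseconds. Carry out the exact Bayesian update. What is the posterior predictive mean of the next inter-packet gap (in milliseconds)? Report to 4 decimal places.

1.4677

With a Gamma(shape α, rate β) prior on the exponential rate λ, the posterior after n observations with total T = Σxᵢ is Gamma(α+n, β+T).
Posterior: Gamma(4.30+6, 10.28+3.37) = Gamma(10.30, 13.65).
The predictive distribution for the next observation is Lomax; its mean is β/(α−1) = 13.65/9.30 = 1.4677.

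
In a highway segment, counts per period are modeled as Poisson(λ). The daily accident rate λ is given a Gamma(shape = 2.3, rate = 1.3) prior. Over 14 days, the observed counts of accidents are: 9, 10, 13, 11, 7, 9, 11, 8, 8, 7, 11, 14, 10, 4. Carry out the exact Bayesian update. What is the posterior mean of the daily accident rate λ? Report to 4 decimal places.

8.7778

With a Gamma(shape α, rate β) prior, the Poisson likelihood is conjugate: the posterior is Gamma(α + ΣXᵢ, β + n).
Sum of counts S = 132 over n = 14 days.
Posterior: Gamma(α+S, β+n) = Gamma(2.3+132, 1.3+14) = Gamma(134.3, 15.3).
Posterior mean = α/β = 134.3/15.3 = 8.7778.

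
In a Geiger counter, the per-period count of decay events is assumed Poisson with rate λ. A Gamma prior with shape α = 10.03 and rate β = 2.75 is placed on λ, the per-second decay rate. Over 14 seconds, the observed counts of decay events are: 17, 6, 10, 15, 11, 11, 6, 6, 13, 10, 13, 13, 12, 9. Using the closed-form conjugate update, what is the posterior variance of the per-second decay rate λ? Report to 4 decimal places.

With a Gamma(shape α, rate β) prior, the Poisson likelihood is conjugate: the posterior is Gamma(α + ΣXᵢ, β + n).
Sum of counts S = 152 over n = 14 seconds.
Posterior: Gamma(α+S, β+n) = Gamma(10.03+152, 2.75+14) = Gamma(162.03, 16.75).
Var = α/β² = 162.03/16.75² = 0.5775.

0.5775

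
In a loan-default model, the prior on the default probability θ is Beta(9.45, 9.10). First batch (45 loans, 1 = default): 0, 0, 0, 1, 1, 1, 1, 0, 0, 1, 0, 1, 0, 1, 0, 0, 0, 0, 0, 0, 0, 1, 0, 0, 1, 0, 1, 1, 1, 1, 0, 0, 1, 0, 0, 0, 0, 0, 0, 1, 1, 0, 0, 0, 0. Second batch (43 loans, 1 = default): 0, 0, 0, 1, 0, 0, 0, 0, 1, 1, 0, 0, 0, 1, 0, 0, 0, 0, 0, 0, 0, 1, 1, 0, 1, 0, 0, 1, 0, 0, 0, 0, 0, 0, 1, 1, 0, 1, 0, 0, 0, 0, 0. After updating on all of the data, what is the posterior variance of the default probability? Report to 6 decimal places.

0.002093

The Beta prior is conjugate to a Binomial/Bernoulli likelihood; the update adds successes to α and failures to β.
After batch 1: Beta(9.45+16, 9.10+29) = Beta(25.45, 38.10).
After batch 2: Beta(25.45+11, 38.10+32) = Beta(36.45, 70.10).
Var = αβ/((α+β)²(α+β+1)) = 36.45·70.10/(106.55²·107.55) = 0.002093.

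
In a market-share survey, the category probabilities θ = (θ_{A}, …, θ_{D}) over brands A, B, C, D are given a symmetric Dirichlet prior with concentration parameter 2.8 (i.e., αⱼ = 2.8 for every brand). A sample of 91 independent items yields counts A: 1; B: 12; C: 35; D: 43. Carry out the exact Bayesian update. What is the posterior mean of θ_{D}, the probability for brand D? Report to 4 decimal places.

The Dirichlet prior is conjugate to the Multinomial likelihood: each posterior αⱼ = prior αⱼ + observed count nⱼ.
Posterior concentration: (3.8, 14.8, 37.8, 45.8), total = 102.2.
E[θ_{D}|data] = α_{D}/Σα = 45.8/102.2 = 0.4481.

0.4481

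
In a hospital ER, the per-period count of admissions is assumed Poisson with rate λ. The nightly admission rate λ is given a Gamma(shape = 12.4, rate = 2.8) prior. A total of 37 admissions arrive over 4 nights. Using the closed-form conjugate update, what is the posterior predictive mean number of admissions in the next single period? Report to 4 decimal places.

7.2647

With a Gamma(shape α, rate β) prior, the Poisson likelihood is conjugate: the posterior is Gamma(α + ΣXᵢ, β + n).
Posterior: Gamma(α+S, β+n) = Gamma(12.4+37, 2.8+4) = Gamma(49.4, 6.8).
The predictive distribution for one future period is NegBinom with mean α/β = 7.2647.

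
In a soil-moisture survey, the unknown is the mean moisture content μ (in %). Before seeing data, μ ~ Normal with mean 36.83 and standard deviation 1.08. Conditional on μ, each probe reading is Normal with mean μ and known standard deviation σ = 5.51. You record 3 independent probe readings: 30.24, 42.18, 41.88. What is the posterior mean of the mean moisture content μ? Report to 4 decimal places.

For Normal data with known variance σ², a Normal(μ₀, σ₀²) prior on μ is conjugate. Posterior precision = 1/σ₀² + n/σ²; posterior mean is the precision-weighted average of μ₀ and x̄.
Σxᵢ = 30.24 + 42.18 + 41.88 = 114.3, so n·x̄ = 114.3.
σ₀² = 1.08² = 1.1664, σ² = 5.51² = 30.3601; σ² + n·σ₀² = 30.3601 + 3·1.1664 = 33.8593.
Posterior mean = (μ₀/σ₀² + n·x̄/σ²)/(1/σ₀² + n/σ²) = (σ²·μ₀ + σ₀²·n·x̄)/(σ² + n·σ₀²) = (30.3601·36.83 + 1.1664·114.3)/33.8593 = 1251.482003/33.8593 = 36.9612.

36.9612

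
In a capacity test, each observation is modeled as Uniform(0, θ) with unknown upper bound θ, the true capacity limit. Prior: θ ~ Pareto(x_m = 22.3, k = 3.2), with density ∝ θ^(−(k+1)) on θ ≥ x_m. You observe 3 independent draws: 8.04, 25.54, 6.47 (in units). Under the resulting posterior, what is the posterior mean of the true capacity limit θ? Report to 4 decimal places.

30.4515

A Pareto(scale x_m, shape k) prior on the upper bound θ of Uniform(0, θ) is conjugate: posterior is Pareto(max(x_m, max xᵢ), k + n).
Sample maximum = 25.54; prior scale x_m = 22.3 → posterior scale = max = 25.54.
Posterior shape = 3.2 + 3 = 6.2.
E[θ|data] = k·x_m/(k−1) = 6.2·25.54/5.2 = 30.4515.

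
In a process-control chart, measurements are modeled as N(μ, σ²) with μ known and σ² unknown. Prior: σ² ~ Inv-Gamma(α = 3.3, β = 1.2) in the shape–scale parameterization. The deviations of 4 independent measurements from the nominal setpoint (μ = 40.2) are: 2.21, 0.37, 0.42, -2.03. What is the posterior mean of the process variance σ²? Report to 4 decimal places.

1.3626

With known mean μ and an Inverse-Gamma(α, β) prior on σ², the Normal likelihood is conjugate: posterior is Inv-Gamma(α + n/2, β + Σ(xᵢ−μ)²/2).
Σ(xᵢ−μ)² = (2.21)² + (0.37)² + (0.42)² + (-2.03)² = 9.3183.
Posterior: Inv-Gamma(3.3 + 4/2, 1.2 + 9.3183/2) = Inv-Gamma(5.30, 5.85915).
E[σ²|data] = β/(α−1) = 5.85915/4.30 = 1.3626.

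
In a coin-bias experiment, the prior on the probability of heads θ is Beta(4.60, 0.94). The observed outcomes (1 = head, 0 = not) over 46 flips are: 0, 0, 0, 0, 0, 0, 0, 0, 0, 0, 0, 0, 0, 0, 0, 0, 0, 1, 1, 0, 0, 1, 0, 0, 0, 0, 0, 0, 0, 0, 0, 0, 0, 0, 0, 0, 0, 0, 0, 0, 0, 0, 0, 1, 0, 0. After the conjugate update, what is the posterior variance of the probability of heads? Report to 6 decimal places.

The Beta prior is conjugate to a Binomial/Bernoulli likelihood; the update adds successes to α and failures to β.
Posterior: Beta(α+k, β+n−k) = Beta(4.60+4, 0.94+42) = Beta(8.60, 42.94).
Var = αβ/((α+β)²(α+β+1)) = 8.60·42.94/(51.54²·52.54) = 0.002646.

0.002646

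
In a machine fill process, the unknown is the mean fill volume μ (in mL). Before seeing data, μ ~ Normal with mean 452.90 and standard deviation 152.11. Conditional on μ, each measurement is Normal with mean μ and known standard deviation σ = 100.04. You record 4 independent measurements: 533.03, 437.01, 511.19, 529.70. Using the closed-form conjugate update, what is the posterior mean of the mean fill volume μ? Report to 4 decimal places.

For Normal data with known variance σ², a Normal(μ₀, σ₀²) prior on μ is conjugate. Posterior precision = 1/σ₀² + n/σ²; posterior mean is the precision-weighted average of μ₀ and x̄.
Σxᵢ = 533.03 + 437.01 + 511.19 + 529.70 = 2010.93, so n·x̄ = 2010.93.
σ₀² = 152.11² = 23137.4521, σ² = 100.04² = 10008.0016; σ² + n·σ₀² = 10008.0016 + 4·23137.4521 = 102557.81.
Posterior mean = (μ₀/σ₀² + n·x̄/σ²)/(1/σ₀² + n/σ²) = (σ²·μ₀ + σ₀²·n·x̄)/(σ² + n·σ₀²) = (10008.0016·452.90 + 23137.4521·2010.93)/102557.81 = 51060420.476093/102557.81 = 497.8696.

497.8696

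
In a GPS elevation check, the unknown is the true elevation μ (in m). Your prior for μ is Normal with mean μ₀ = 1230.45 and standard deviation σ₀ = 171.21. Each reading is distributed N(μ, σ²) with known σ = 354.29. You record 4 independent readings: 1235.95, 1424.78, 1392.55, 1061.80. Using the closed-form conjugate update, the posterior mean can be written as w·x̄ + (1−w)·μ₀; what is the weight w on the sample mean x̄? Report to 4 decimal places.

0.4830

For Normal data with known variance σ², a Normal(μ₀, σ₀²) prior on μ is conjugate. Posterior precision = 1/σ₀² + n/σ²; posterior mean is the precision-weighted average of μ₀ and x̄.
σ₀² = 171.21² = 29312.8641, σ² = 354.29² = 125521.4041. Prior precision 1/σ₀² = 1/29312.8641; data precision n/σ² = 4/125521.4041.
w = (n/σ²)/(1/σ₀² + n/σ²) = n·σ₀²/(σ² + n·σ₀²) = 4·29312.8641/(125521.4041 + 4·29312.8641) = 117251.4564/242772.8605 = 0.4830.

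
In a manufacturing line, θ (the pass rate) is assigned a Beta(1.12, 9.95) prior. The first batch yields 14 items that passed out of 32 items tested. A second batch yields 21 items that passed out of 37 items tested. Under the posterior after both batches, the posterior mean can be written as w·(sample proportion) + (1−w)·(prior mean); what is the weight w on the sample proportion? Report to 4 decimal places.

The Beta prior is conjugate to a Binomial/Bernoulli likelihood; the update adds successes to α and failures to β.
Total number of items tested: n = 32 + 37 = 69.
Posterior mean = (α₀+k)/(α₀+β₀+n) = [n/(α₀+β₀+n)]·(k/n) + [(α₀+β₀)/(α₀+β₀+n)]·α₀/(α₀+β₀), so only n and the prior enter the weight.
The weight on the data is w = n/(α₀+β₀+n) = 69/(1.12+9.95+69) = 69/80.07 = 0.8617.

0.8617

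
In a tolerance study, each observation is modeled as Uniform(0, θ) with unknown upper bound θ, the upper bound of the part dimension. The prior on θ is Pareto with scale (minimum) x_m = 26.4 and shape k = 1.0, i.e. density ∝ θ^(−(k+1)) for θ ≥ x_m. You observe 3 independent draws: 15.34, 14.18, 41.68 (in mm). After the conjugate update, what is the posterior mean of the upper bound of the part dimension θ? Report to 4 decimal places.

A Pareto(scale x_m, shape k) prior on the upper bound θ of Uniform(0, θ) is conjugate: posterior is Pareto(max(x_m, max xᵢ), k + n).
Sample maximum = 41.68; prior scale x_m = 26.4 → posterior scale = max = 41.68.
Posterior shape = 1.0 + 3 = 4.0.
E[θ|data] = k·x_m/(k−1) = 4.0·41.68/3.0 = 55.5733.

55.5733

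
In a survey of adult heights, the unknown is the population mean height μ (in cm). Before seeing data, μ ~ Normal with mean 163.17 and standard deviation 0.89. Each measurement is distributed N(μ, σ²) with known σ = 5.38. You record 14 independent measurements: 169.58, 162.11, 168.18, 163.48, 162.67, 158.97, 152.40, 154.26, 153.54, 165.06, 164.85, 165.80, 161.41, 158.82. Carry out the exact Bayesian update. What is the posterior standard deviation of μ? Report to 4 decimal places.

0.7568

For Normal data with known variance σ², a Normal(μ₀, σ₀²) prior on μ is conjugate. Posterior precision = 1/σ₀² + n/σ²; posterior mean is the precision-weighted average of μ₀ and x̄.
σ₀² = 0.89² = 0.7921, σ² = 5.38² = 28.9444; σ² + n·σ₀² = 28.9444 + 14·0.7921 = 40.0338.
Posterior precision = 1/σ₀² + n/σ² = 1/0.7921 + 14/28.9444 = (σ² + n·σ₀²)/(σ₀²σ²) = 40.0338/(0.7921·28.9444); posterior variance σₙ² = σ₀²σ²/(σ² + n·σ₀²) = 0.7921·28.9444/40.0338 = 0.572688.
Posterior SD = √σₙ² = √(0.7921·28.9444/40.0338) = 0.7568.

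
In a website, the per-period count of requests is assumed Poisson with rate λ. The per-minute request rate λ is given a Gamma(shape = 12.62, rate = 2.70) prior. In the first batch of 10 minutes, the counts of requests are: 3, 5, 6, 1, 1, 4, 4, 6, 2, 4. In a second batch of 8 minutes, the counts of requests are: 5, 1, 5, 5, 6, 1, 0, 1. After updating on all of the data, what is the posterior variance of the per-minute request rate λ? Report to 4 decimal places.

0.1695

With a Gamma(shape α, rate β) prior, the Poisson likelihood is conjugate: the posterior is Gamma(α + ΣXᵢ, β + n).
Batch 1: sum of counts S = 36 over n = 10 minutes.
After batch 1: Gamma(α+S, β+n) = Gamma(12.62+36, 2.70+10) = Gamma(48.62, 12.70).
Batch 2: sum of counts S = 24 over n = 8 minutes.
After batch 2: Gamma(α+S, β+n) = Gamma(48.62+24, 12.70+8) = Gamma(72.62, 20.70).
Var = α/β² = 72.62/20.70² = 0.1695.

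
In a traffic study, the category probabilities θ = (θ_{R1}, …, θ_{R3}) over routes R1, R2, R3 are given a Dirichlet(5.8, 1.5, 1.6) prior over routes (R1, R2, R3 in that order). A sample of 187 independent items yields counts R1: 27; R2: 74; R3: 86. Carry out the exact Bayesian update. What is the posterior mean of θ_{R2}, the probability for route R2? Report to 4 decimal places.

The Dirichlet prior is conjugate to the Multinomial likelihood: each posterior αⱼ = prior αⱼ + observed count nⱼ.
Posterior concentration: (32.8, 75.5, 87.6), total = 195.9.
E[θ_{R2}|data] = α_{R2}/Σα = 75.5/195.9 = 0.3854.

0.3854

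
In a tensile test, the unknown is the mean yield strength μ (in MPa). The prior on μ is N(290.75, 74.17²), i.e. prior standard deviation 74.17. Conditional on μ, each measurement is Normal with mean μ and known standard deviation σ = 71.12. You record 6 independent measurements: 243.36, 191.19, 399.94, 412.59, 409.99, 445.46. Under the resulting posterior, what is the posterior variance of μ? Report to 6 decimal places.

730.991079

For Normal data with known variance σ², a Normal(μ₀, σ₀²) prior on μ is conjugate. Posterior precision = 1/σ₀² + n/σ²; posterior mean is the precision-weighted average of μ₀ and x̄.
σ₀² = 74.17² = 5501.1889, σ² = 71.12² = 5058.0544; σ² + n·σ₀² = 5058.0544 + 6·5501.1889 = 38065.1878.
Posterior precision = 1/σ₀² + n/σ² = 1/5501.1889 + 6/5058.0544 = (σ² + n·σ₀²)/(σ₀²σ²) = 38065.1878/(5501.1889·5058.0544); posterior variance σₙ² = σ₀²σ²/(σ² + n·σ₀²) = 5501.1889·5058.0544/38065.1878 = 730.991079.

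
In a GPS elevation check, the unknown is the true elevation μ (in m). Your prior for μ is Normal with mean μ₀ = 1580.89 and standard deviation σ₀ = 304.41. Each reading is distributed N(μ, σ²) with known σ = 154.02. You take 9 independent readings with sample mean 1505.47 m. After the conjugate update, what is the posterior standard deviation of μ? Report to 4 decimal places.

50.6251

For Normal data with known variance σ², a Normal(μ₀, σ₀²) prior on μ is conjugate. Posterior precision = 1/σ₀² + n/σ²; posterior mean is the precision-weighted average of μ₀ and x̄.
σ₀² = 304.41² = 92665.4481, σ² = 154.02² = 23722.1604; σ² + n·σ₀² = 23722.1604 + 9·92665.4481 = 857711.1933.
Posterior precision = 1/σ₀² + n/σ² = 1/92665.4481 + 9/23722.1604 = (σ² + n·σ₀²)/(σ₀²σ²) = 857711.1933/(92665.4481·23722.1604); posterior variance σₙ² = σ₀²σ²/(σ² + n·σ₀²) = 92665.4481·23722.1604/857711.1933 = 2562.896043.
Posterior SD = √σₙ² = √(92665.4481·23722.1604/857711.1933) = 50.6251.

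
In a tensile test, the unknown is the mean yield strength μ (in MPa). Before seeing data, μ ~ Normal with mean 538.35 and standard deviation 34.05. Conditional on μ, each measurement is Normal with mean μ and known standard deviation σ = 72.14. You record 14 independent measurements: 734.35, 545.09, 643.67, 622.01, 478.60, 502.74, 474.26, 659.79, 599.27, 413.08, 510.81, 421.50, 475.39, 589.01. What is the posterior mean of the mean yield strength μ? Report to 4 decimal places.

545.5257

For Normal data with known variance σ², a Normal(μ₀, σ₀²) prior on μ is conjugate. Posterior precision = 1/σ₀² + n/σ²; posterior mean is the precision-weighted average of μ₀ and x̄.
Σxᵢ = 734.35 + 545.09 + 643.67 + 622.01 + 478.60 + 502.74 + 474.26 + 659.79 + 599.27 + 413.08 + 510.81 + 421.50 + 475.39 + 589.01 = 7669.57, so n·x̄ = 7669.57.
σ₀² = 34.05² = 1159.4025, σ² = 72.14² = 5204.1796; σ² + n·σ₀² = 5204.1796 + 14·1159.4025 = 21435.8146.
Posterior mean = (μ₀/σ₀² + n·x̄/σ²)/(1/σ₀² + n/σ²) = (σ²·μ₀ + σ₀²·n·x̄)/(σ² + n·σ₀²) = (5204.1796·538.35 + 1159.4025·7669.57)/21435.8146 = 11693788.719585/21435.8146 = 545.5257.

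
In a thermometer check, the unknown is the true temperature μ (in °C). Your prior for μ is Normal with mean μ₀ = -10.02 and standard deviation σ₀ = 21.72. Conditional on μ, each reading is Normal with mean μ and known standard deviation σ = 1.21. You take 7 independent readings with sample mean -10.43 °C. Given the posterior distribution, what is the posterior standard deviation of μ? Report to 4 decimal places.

For Normal data with known variance σ², a Normal(μ₀, σ₀²) prior on μ is conjugate. Posterior precision = 1/σ₀² + n/σ²; posterior mean is the precision-weighted average of μ₀ and x̄.
σ₀² = 21.72² = 471.7584, σ² = 1.21² = 1.4641; σ² + n·σ₀² = 1.4641 + 7·471.7584 = 3303.7729.
Posterior precision = 1/σ₀² + n/σ² = 1/471.7584 + 7/1.4641 = (σ² + n·σ₀²)/(σ₀²σ²) = 3303.7729/(471.7584·1.4641); posterior variance σₙ² = σ₀²σ²/(σ² + n·σ₀²) = 471.7584·1.4641/3303.7729 = 0.209064.
Posterior SD = √σₙ² = √(471.7584·1.4641/3303.7729) = 0.4572.

0.4572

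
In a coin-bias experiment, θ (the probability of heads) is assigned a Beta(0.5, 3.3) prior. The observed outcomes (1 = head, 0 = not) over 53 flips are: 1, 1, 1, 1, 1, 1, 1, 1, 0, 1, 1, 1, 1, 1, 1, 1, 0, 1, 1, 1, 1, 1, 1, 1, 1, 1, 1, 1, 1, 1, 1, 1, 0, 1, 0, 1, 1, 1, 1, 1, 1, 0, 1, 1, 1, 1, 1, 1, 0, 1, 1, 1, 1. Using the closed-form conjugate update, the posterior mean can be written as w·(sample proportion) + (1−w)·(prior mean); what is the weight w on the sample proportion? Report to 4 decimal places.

0.9331

The Beta prior is conjugate to a Binomial/Bernoulli likelihood; the update adds successes to α and failures to β.
Posterior mean = (α₀+k)/(α₀+β₀+n) = [n/(α₀+β₀+n)]·(k/n) + [(α₀+β₀)/(α₀+β₀+n)]·α₀/(α₀+β₀), so only n and the prior enter the weight.
The weight on the data is w = n/(α₀+β₀+n) = 53/(0.5+3.3+53) = 53/56.8 = 0.9331.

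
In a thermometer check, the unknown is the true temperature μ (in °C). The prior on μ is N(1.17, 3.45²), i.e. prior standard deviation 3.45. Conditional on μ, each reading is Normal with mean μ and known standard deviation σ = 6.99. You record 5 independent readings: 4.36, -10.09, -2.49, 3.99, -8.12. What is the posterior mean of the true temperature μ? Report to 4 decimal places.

-0.8289

For Normal data with known variance σ², a Normal(μ₀, σ₀²) prior on μ is conjugate. Posterior precision = 1/σ₀² + n/σ²; posterior mean is the precision-weighted average of μ₀ and x̄.
Σxᵢ = 4.36 + (-10.09) + (-2.49) + 3.99 + (-8.12) = -12.35, so n·x̄ = -12.35.
σ₀² = 3.45² = 11.9025, σ² = 6.99² = 48.8601; σ² + n·σ₀² = 48.8601 + 5·11.9025 = 108.3726.
Posterior mean = (μ₀/σ₀² + n·x̄/σ²)/(1/σ₀² + n/σ²) = (σ²·μ₀ + σ₀²·n·x̄)/(σ² + n·σ₀²) = (48.8601·1.17 + 11.9025·(-12.35))/108.3726 = -89.829558/108.3726 = -0.8289.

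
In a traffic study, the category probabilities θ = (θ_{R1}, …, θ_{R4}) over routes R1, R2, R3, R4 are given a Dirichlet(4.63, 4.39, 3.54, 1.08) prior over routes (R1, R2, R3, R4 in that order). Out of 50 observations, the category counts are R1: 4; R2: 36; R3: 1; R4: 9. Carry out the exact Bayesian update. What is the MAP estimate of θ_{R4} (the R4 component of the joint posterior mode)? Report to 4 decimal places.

The Dirichlet prior is conjugate to the Multinomial likelihood: each posterior αⱼ = prior αⱼ + observed count nⱼ.
Posterior concentration: (8.63, 40.39, 4.54, 10.08), total = 63.64.
Joint mode component: (α_{R4}−1)/(Σα−K) = 9.08/59.64 = 0.1522.

0.1522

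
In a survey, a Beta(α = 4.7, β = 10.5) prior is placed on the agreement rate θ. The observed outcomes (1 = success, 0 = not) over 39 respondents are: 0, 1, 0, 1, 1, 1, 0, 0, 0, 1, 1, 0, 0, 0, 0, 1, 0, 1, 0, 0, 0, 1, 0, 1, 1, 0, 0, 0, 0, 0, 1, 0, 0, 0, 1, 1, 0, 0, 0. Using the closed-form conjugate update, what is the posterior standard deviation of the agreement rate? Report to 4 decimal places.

The Beta prior is conjugate to a Binomial/Bernoulli likelihood; the update adds successes to α and failures to β.
Posterior: Beta(α+k, β+n−k) = Beta(4.7+14, 10.5+25) = Beta(18.7, 35.5).
Var = αβ/((α+β)²(α+β+1)) = 18.7·35.5/(54.2²·55.2) = 0.00409385; SD = √0.00409385 = 0.0640.

0.0640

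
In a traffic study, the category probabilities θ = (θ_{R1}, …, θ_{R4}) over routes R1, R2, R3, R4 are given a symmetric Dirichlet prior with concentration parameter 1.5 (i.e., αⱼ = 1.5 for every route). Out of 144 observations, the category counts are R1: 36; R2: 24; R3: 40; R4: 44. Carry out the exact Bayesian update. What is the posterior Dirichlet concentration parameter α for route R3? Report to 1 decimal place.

41.5

The Dirichlet prior is conjugate to the Multinomial likelihood: each posterior αⱼ = prior αⱼ + observed count nⱼ.
Posterior concentration: (37.5, 25.5, 41.5, 45.5), total = 150.0.
α_{R3} = 1.5 + 40 = 41.5.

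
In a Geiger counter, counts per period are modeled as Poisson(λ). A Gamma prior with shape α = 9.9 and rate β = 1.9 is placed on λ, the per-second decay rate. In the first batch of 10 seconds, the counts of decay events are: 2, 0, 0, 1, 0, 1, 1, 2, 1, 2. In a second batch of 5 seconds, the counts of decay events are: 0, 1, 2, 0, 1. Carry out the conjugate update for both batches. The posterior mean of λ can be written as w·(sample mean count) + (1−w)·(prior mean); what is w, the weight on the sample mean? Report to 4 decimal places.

0.8876

With a Gamma(shape α, rate β) prior, the Poisson likelihood is conjugate: the posterior is Gamma(α + ΣXᵢ, β + n).
Total number of seconds: n = 10 + 5 = 15.
Posterior mean = (α₀+S)/(β₀+n) = [n/(β₀+n)]·(S/n) + [β₀/(β₀+n)]·(α₀/β₀), so only n and β₀ enter the weight.
Weight on data w = n/(β₀+n) = 15/(1.9+15) = 15/16.9 = 0.8876.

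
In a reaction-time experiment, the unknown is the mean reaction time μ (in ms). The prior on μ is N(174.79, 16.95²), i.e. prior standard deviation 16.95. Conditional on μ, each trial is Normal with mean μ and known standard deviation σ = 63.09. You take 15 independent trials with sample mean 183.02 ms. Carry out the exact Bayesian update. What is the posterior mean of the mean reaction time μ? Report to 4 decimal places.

179.0684

For Normal data with known variance σ², a Normal(μ₀, σ₀²) prior on μ is conjugate. Posterior precision = 1/σ₀² + n/σ²; posterior mean is the precision-weighted average of μ₀ and x̄.
n·x̄ = 15·183.02 = 2745.3.
σ₀² = 16.95² = 287.3025, σ² = 63.09² = 3980.3481; σ² + n·σ₀² = 3980.3481 + 15·287.3025 = 8289.8856.
Posterior mean = (μ₀/σ₀² + n·x̄/σ²)/(1/σ₀² + n/σ²) = (σ²·μ₀ + σ₀²·n·x̄)/(σ² + n·σ₀²) = (3980.3481·174.79 + 287.3025·2745.3)/8289.8856 = 1484456.597649/8289.8856 = 179.0684.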